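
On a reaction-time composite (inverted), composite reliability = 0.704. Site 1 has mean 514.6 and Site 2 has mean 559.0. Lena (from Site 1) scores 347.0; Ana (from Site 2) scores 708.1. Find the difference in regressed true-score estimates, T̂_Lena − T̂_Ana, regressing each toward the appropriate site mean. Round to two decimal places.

-267.36

T̂_Lena = 0.704(347.0) + 0.296(514.6) = 396.6096
T̂_Ana = 0.704(708.1) + 0.296(559.0) = 663.9664
Difference = 396.6096 − 663.9664 = -267.3568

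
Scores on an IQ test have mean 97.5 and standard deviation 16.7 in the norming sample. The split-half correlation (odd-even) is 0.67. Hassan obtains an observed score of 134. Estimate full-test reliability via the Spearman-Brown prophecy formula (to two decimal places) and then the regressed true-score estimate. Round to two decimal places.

Spearman-Brown: ρ = 2r/(1 + r) = 2(0.67)/(1 + 0.67) = 1.340/1.67 = 0.8024 → 0.80
T̂ = 0.80(134) + 0.20(97.5) = 107.20 + 19.500 = 126.700 → 126.70

126.70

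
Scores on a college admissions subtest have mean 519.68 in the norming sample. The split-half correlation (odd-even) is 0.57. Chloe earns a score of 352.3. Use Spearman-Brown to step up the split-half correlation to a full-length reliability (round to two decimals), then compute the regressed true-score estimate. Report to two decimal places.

Spearman-Brown: ρ = 2r/(1 + r) = 2(0.57)/(1 + 0.57) = 1.140/1.57 = 0.7261 → 0.73
T̂ = 0.73(352.3) + 0.27(519.68) = 257.179 + 140.3136 = 397.493 → 397.49

397.49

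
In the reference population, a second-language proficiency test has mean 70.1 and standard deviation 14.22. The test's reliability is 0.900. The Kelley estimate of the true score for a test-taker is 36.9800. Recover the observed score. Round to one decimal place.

33.3

T̂ = ρX + (1 − ρ)μ  ⇒  X = (T̂ − (1 − ρ)μ) / ρ
X = (36.9800 − 0.100 × 70.1) / 0.900 = (36.9800 − 7.0100) / 0.900 = 29.9700 / 0.900 = 33.300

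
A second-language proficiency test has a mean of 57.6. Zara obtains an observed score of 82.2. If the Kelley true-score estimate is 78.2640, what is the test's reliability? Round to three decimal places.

0.840

T̂ = ρX + (1 − ρ)μ  ⇒  T̂ − μ = ρ(X − μ)
ρ = (T̂ − μ)/(X − μ) = (78.2640 − 57.6) / (82.2 − 57.6) = 20.6640 / 24.6 = 0.84000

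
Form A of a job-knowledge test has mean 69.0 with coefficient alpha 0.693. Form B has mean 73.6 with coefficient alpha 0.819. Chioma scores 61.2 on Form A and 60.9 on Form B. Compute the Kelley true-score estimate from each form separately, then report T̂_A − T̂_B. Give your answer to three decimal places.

T̂_A = 0.693(61.2) + 0.307(69.0) = 63.59460
T̂_B = 0.819(60.9) + 0.181(73.6) = 63.19870
T̂_A − T̂_B = 0.39590

0.396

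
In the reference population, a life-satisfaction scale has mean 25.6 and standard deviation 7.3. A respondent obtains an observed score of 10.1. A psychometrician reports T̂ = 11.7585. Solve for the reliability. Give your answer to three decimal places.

T̂ = ρX + (1 − ρ)μ  ⇒  T̂ − μ = ρ(X − μ)
ρ = (T̂ − μ)/(X − μ) = (11.7585 − 25.6) / (10.1 − 25.6) = -13.8415 / -15.5 = 0.89300

0.893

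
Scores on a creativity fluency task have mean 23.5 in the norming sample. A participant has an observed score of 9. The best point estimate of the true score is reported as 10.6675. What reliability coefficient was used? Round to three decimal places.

T̂ = ρX + (1 − ρ)μ  ⇒  T̂ − μ = ρ(X − μ)
ρ = (T̂ − μ)/(X − μ) = (10.6675 − 23.5) / (9 − 23.5) = -12.8325 / -14.5 = 0.88500

0.885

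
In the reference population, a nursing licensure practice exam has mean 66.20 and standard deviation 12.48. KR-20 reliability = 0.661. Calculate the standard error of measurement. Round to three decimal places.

7.266

SEM = SD · √(1 − ρ) = 12.48 × √0.339 = 12.48 × 0.5822 = 7.2663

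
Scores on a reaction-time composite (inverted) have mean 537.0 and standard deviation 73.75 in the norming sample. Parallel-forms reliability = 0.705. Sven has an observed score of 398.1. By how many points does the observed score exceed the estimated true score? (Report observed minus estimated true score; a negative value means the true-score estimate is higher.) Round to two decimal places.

-40.98

Kelley's formula gives T̂ = 0.705·398.1 + 0.295·537.0 = 280.6605 + 158.4150 = 439.0755.
X − T̂ = 398.1 − 439.076 = -40.976 → -40.98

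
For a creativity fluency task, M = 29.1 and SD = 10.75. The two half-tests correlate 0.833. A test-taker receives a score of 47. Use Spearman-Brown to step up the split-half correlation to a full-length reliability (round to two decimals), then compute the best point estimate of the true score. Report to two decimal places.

45.39

Spearman-Brown: ρ = 2r/(1 + r) = 2(0.833)/(1 + 0.833) = 1.6660/1.833 = 0.9089 → 0.91
T̂ = 0.91(47) + 0.09(29.1) = 42.77 + 2.619 = 45.389 → 45.39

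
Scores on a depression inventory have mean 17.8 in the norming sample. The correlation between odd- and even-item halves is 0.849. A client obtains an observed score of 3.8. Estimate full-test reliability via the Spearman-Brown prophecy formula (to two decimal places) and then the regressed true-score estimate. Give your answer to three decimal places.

4.920

Spearman-Brown: ρ = 2r/(1 + r) = 2(0.849)/(1 + 0.849) = 1.6980/1.849 = 0.9183 → 0.92
T̂ = ρX + (1 − ρ)μ
  = 0.92 × 3.8 + 0.08 × 17.8
  = 3.496 + 1.424
  = 4.9200
  ≈ 4.920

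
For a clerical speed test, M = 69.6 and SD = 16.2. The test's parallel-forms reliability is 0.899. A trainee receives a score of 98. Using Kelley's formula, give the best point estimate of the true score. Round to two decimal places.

95.13

T̂ = 0.899(98) + 0.101(69.6) = 88.102 + 7.0296 = 95.132 → 95.13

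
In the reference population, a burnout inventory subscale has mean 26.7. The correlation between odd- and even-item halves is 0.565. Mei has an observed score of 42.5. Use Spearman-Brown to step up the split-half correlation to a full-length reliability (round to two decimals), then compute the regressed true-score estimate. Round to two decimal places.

38.08

Spearman-Brown: ρ = 2r/(1 + r) = 2(0.565)/(1 + 0.565) = 1.1300/1.565 = 0.7220 → 0.72
Kelley's formula gives T̂ = 0.72·42.5 + 0.28·26.7 = 30.600 + 7.476 = 38.076.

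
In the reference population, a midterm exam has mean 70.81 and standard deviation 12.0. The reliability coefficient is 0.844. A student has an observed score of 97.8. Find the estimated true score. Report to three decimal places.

93.590

T̂ = 0.844(97.8) + 0.156(70.81) = 82.5432 + 11.04636 = 93.5896 → 93.590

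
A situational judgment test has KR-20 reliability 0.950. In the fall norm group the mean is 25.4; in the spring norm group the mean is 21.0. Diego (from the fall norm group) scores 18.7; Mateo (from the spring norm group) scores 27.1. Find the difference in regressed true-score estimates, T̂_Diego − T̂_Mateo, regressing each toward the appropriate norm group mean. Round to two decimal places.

-7.76

T̂_Diego = 0.950(18.7) + 0.050(25.4) = 19.0350
T̂_Mateo = 0.950(27.1) + 0.050(21.0) = 26.7950
Difference = 19.0350 − 26.7950 = -7.7600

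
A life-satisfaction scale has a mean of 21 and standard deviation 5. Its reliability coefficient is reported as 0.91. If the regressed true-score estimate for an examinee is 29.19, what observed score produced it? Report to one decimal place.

T̂ = ρX + (1 − ρ)μ  ⇒  X = (T̂ − (1 − ρ)μ) / ρ
X = (29.19 − 0.09 × 21) / 0.91 = (29.19 − 1.89) / 0.91 = 27.30 / 0.91 = 30.000

30.0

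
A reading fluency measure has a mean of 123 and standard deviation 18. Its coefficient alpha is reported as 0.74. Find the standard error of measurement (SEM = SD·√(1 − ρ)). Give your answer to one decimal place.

SEM = SD · √(1 − ρ) = 18 × √0.26 = 18 × 0.5099 = 9.178

9.2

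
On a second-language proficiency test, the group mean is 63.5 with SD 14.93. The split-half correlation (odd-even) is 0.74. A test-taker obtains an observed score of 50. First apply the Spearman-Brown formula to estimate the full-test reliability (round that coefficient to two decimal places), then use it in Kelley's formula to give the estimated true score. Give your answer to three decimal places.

Spearman-Brown: ρ = 2r/(1 + r) = 2(0.74)/(1 + 0.74) = 1.480/1.74 = 0.8506 → 0.85
T̂ = ρX + (1 − ρ)μ
  = 0.85 × 50 + 0.15 × 63.5
  = 42.50 + 9.525
  = 52.0250
  ≈ 52.025

52.025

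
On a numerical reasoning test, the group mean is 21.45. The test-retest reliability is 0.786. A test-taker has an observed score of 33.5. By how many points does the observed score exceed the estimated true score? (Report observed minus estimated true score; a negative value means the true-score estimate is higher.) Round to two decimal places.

Kelley's formula gives T̂ = 0.786·33.5 + 0.214·21.45 = 26.3310 + 4.59030 = 30.9213.
X − T̂ = 33.5 − 30.921 = 2.579 → 2.58

2.58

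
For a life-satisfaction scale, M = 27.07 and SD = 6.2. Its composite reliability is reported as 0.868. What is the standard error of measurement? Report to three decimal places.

2.253

SEM = SD · √(1 − ρ) = 6.2 × √0.132 = 6.2 × 0.3633 = 2.2526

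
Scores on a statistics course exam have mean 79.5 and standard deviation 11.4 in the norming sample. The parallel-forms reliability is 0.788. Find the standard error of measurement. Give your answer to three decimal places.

SEM = SD · √(1 − ρ) = 11.4 × √0.212 = 11.4 × 0.4604 = 5.2490

5.249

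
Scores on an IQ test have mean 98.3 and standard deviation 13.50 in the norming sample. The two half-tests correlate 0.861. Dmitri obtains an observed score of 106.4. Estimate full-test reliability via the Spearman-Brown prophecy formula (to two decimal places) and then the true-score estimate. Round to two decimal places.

Spearman-Brown: ρ = 2r/(1 + r) = 2(0.861)/(1 + 0.861) = 1.7220/1.861 = 0.9253 → 0.93
T̂ = ρX + (1 − ρ)μ
  = 0.93 × 106.4 + 0.07 × 98.3
  = 98.952 + 6.881
  = 105.833
  ≈ 105.83

105.83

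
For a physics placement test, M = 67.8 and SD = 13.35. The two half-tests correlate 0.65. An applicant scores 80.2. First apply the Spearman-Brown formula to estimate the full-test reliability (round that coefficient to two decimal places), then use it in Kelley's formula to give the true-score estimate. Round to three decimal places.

Spearman-Brown: ρ = 2r/(1 + r) = 2(0.65)/(1 + 0.65) = 1.300/1.65 = 0.7879 → 0.79
T̂ = 0.79(80.2) + 0.21(67.8) = 63.358 + 14.238 = 77.5960 → 77.596

77.596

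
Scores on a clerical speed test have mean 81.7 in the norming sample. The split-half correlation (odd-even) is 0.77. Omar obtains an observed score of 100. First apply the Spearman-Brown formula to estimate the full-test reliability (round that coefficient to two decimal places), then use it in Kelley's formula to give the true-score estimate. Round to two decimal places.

Spearman-Brown: ρ = 2r/(1 + r) = 2(0.77)/(1 + 0.77) = 1.540/1.77 = 0.8701 → 0.87
T̂ = ρX + (1 − ρ)μ
  = 0.87 × 100 + 0.13 × 81.7
  = 87.00 + 10.621
  = 97.621
  ≈ 97.62

97.62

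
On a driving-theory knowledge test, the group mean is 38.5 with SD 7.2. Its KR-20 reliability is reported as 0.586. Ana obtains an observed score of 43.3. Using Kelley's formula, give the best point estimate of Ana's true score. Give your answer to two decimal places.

41.31

T̂ = 0.586(43.3) + 0.414(38.5) = 25.3738 + 15.9390 = 41.313 → 41.31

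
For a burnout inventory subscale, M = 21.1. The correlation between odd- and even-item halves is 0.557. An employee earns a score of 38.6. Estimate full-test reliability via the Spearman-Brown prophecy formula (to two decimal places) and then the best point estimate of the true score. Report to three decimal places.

33.700

Spearman-Brown: ρ = 2r/(1 + r) = 2(0.557)/(1 + 0.557) = 1.1140/1.557 = 0.7155 → 0.72
Weight the observed score by reliability and the mean by (1 − reliability): T̂ = 0.72·38.6 + 0.28·21.1 = 27.792 + 5.908 = 33.7000.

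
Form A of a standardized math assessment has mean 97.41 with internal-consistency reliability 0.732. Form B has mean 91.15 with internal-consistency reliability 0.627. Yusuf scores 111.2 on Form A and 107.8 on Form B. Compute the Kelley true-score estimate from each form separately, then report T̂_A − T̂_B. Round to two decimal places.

T̂_A = 0.732(111.2) + 0.268(97.41) = 107.5043
T̂_B = 0.627(107.8) + 0.373(91.15) = 101.5896
T̂_A − T̂_B = 5.9147

5.91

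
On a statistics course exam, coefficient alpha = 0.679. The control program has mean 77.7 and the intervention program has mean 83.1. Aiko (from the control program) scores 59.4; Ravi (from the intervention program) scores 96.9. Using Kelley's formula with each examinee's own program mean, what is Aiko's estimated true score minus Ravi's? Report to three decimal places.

-27.196

T̂_Aiko = 0.679(59.4) + 0.321(77.7) = 65.27430
T̂_Ravi = 0.679(96.9) + 0.321(83.1) = 92.47020
Difference = 65.27430 − 92.47020 = -27.19590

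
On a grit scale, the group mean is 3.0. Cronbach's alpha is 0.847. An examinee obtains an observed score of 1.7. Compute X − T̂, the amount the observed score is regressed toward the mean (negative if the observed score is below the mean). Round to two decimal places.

-0.20

T̂ = 0.847(1.7) + 0.153(3.0) = 1.4399 + 0.4590 = 1.8989 → 1.899
X − T̂ = 1.7 − 1.899 = -0.199 → -0.20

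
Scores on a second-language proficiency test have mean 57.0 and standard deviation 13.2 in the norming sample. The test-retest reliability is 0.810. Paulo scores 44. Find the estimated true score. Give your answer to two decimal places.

46.47

Weight the observed score by reliability and the mean by (1 − reliability): T̂ = 0.810·44 + 0.190·57.0 = 35.640 + 10.8300 = 46.470.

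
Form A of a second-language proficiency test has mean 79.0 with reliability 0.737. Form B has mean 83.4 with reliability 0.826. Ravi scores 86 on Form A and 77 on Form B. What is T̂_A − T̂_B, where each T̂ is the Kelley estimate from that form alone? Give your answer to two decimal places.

T̂_A = 0.737(86) + 0.263(79.0) = 84.1590
T̂_B = 0.826(77) + 0.174(83.4) = 78.1136
T̂_A − T̂_B = 6.0454

6.05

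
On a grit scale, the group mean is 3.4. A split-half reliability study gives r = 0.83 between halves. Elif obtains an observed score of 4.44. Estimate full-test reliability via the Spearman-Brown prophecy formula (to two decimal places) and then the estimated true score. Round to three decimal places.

4.346

Spearman-Brown: ρ = 2r/(1 + r) = 2(0.83)/(1 + 0.83) = 1.660/1.83 = 0.9071 → 0.91
T̂ = 0.91(4.44) + 0.09(3.4) = 4.0404 + 0.306 = 4.3464 → 4.346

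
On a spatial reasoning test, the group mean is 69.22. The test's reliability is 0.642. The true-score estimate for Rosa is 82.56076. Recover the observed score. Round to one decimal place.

90.0

T̂ = ρX + (1 − ρ)μ  ⇒  X = (T̂ − (1 − ρ)μ) / ρ
X = (82.56076 − 0.358 × 69.22) / 0.642 = (82.56076 − 24.78076) / 0.642 = 57.78000 / 0.642 = 90.000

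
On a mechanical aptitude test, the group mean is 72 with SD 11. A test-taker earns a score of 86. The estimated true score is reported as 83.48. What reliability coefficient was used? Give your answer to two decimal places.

0.82

T̂ = ρX + (1 − ρ)μ  ⇒  T̂ − μ = ρ(X − μ)
ρ = (T̂ − μ)/(X − μ) = (83.48 − 72) / (86 − 72) = 11.48 / 14.0 = 0.8200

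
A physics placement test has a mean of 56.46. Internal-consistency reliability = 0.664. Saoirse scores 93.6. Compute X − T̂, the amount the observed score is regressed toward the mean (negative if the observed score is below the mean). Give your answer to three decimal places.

12.479

Kelley's formula gives T̂ = 0.664·93.6 + 0.336·56.46 = 62.1504 + 18.97056 = 81.12096.
X − T̂ = 93.6 − 81.1210 = 12.4790 → 12.479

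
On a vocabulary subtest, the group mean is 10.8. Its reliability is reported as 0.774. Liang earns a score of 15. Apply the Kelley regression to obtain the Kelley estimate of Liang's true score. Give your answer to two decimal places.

14.05

T̂ = ρX + (1 − ρ)μ
  = 0.774 × 15 + 0.226 × 10.8
  = 11.610 + 2.4408
  = 14.051
  ≈ 14.05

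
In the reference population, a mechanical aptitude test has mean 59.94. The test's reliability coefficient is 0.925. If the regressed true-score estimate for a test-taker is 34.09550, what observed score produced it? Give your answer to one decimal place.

T̂ = ρX + (1 − ρ)μ  ⇒  X = (T̂ − (1 − ρ)μ) / ρ
X = (34.09550 − 0.075 × 59.94) / 0.925 = (34.09550 − 4.49550) / 0.925 = 29.60000 / 0.925 = 32.000

32.0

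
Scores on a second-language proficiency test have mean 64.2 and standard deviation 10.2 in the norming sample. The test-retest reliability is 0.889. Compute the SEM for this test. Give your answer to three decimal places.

SEM = SD · √(1 − ρ) = 10.2 × √0.111 = 10.2 × 0.3332 = 3.3983

3.398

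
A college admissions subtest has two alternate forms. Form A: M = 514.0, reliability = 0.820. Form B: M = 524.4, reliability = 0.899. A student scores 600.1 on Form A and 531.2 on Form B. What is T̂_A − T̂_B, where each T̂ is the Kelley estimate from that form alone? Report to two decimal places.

T̂_A = 0.820(600.1) + 0.180(514.0) = 584.6020
T̂_B = 0.899(531.2) + 0.101(524.4) = 530.5132
T̂_A − T̂_B = 54.0888

54.09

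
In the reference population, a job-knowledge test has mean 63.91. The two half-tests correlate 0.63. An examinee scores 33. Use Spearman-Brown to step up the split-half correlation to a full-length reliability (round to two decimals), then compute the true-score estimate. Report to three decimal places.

Spearman-Brown: ρ = 2r/(1 + r) = 2(0.63)/(1 + 0.63) = 1.260/1.63 = 0.7730 → 0.77
Regress the observed score toward the mean by the unreliability: T̂ = 0.77·33 + 0.23·63.91 = 25.41 + 14.6993 = 40.1093.

40.109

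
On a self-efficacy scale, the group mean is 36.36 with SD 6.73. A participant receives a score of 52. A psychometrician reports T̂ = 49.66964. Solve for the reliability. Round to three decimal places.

T̂ = ρX + (1 − ρ)μ  ⇒  T̂ − μ = ρ(X − μ)
ρ = (T̂ − μ)/(X − μ) = (49.66964 − 36.36) / (52 − 36.36) = 13.30964 / 15.64 = 0.85100

0.851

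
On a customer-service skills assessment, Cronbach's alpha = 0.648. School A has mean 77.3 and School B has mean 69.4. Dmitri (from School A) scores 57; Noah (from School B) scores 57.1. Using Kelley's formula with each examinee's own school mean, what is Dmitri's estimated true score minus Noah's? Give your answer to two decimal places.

2.72

T̂_Dmitri = 0.648(57) + 0.352(77.3) = 64.1456
T̂_Noah = 0.648(57.1) + 0.352(69.4) = 61.4296
Difference = 64.1456 − 61.4296 = 2.7160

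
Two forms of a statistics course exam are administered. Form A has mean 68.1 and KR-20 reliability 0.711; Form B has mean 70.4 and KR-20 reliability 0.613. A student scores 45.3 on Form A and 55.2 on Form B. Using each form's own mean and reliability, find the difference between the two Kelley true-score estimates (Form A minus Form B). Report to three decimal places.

-9.193

T̂_A = 0.711(45.3) + 0.289(68.1) = 51.88920
T̂_B = 0.613(55.2) + 0.387(70.4) = 61.08240
T̂_A − T̂_B = -9.19320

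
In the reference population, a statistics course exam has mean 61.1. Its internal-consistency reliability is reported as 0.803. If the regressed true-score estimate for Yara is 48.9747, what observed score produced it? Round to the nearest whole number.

46

T̂ = ρX + (1 − ρ)μ  ⇒  X = (T̂ − (1 − ρ)μ) / ρ
X = (48.9747 − 0.197 × 61.1) / 0.803 = (48.9747 − 12.0367) / 0.803 = 36.9380 / 0.803 = 46.00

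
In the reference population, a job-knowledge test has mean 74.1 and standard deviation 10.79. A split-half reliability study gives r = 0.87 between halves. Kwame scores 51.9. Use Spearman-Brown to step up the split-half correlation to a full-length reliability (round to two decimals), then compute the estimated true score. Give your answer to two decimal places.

Spearman-Brown: ρ = 2r/(1 + r) = 2(0.87)/(1 + 0.87) = 1.740/1.87 = 0.9305 → 0.93
T̂ = 0.93(51.9) + 0.07(74.1) = 48.267 + 5.187 = 53.454 → 53.45

53.45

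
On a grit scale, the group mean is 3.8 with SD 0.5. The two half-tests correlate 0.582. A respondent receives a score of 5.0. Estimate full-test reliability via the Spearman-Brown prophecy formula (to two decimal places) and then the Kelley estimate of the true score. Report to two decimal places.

Spearman-Brown: ρ = 2r/(1 + r) = 2(0.582)/(1 + 0.582) = 1.1640/1.582 = 0.7358 → 0.74
Regress the observed score toward the mean by the unreliability: T̂ = 0.74·5.0 + 0.26·3.8 = 3.700 + 0.988 = 4.688.

4.69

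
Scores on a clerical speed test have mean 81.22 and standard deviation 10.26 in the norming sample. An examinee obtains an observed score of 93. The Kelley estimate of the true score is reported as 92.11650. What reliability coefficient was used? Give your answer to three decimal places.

T̂ = ρX + (1 − ρ)μ  ⇒  T̂ − μ = ρ(X − μ)
ρ = (T̂ − μ)/(X − μ) = (92.11650 − 81.22) / (93 − 81.22) = 10.89650 / 11.78 = 0.92500

0.925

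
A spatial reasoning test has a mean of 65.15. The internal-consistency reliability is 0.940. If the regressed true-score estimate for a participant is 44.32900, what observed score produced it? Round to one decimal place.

43.0

T̂ = ρX + (1 − ρ)μ  ⇒  X = (T̂ − (1 − ρ)μ) / ρ
X = (44.32900 − 0.060 × 65.15) / 0.940 = (44.32900 − 3.90900) / 0.940 = 40.42000 / 0.940 = 43.000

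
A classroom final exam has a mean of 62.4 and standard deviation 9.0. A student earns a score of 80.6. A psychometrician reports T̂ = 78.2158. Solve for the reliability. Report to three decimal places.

T̂ = ρX + (1 − ρ)μ  ⇒  T̂ − μ = ρ(X − μ)
ρ = (T̂ − μ)/(X − μ) = (78.2158 − 62.4) / (80.6 − 62.4) = 15.8158 / 18.2 = 0.86900

0.869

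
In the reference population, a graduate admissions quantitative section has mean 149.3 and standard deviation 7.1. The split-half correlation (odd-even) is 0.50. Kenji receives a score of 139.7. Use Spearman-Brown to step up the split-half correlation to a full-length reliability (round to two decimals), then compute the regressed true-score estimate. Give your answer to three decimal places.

142.868

Spearman-Brown: ρ = 2r/(1 + r) = 2(0.50)/(1 + 0.50) = 1.000/1.50 = 0.6667 → 0.67
Regress the observed score toward the mean by the unreliability: T̂ = 0.67·139.7 + 0.33·149.3 = 93.599 + 49.269 = 142.8680.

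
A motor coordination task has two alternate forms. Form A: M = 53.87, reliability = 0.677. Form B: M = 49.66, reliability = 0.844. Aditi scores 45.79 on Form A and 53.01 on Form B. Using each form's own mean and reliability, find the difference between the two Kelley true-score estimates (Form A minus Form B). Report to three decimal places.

T̂_A = 0.677(45.79) + 0.323(53.87) = 48.39984
T̂_B = 0.844(53.01) + 0.156(49.66) = 52.48740
T̂_A − T̂_B = -4.08756

-4.088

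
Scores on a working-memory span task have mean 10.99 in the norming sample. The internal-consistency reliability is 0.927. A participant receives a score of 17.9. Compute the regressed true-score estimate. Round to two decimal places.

T̂ = ρX + (1 − ρ)μ
  = 0.927 × 17.9 + 0.073 × 10.99
  = 16.5933 + 0.80227
  = 17.396
  ≈ 17.40

17.40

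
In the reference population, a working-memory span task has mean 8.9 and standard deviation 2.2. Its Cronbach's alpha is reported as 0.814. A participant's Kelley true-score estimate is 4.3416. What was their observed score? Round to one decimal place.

T̂ = ρX + (1 − ρ)μ  ⇒  X = (T̂ − (1 − ρ)μ) / ρ
X = (4.3416 − 0.186 × 8.9) / 0.814 = (4.3416 − 1.6554) / 0.814 = 2.6862 / 0.814 = 3.300

3.3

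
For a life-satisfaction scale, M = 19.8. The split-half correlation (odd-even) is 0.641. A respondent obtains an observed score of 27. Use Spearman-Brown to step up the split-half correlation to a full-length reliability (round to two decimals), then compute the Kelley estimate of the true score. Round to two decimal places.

Spearman-Brown: ρ = 2r/(1 + r) = 2(0.641)/(1 + 0.641) = 1.2820/1.641 = 0.7812 → 0.78
T̂ = ρX + (1 − ρ)μ
  = 0.78 × 27 + 0.22 × 19.8
  = 21.06 + 4.356
  = 25.416
  ≈ 25.42

25.42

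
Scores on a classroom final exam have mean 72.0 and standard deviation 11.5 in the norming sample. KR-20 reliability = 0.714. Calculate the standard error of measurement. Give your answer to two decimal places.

SEM = SD · √(1 − ρ) = 11.5 × √0.286 = 11.5 × 0.5348 = 6.150

6.15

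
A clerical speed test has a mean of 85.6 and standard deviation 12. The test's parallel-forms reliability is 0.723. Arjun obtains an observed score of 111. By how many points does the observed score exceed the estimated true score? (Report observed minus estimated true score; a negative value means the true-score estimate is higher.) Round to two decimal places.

T̂ = ρX + (1 − ρ)μ
  = 0.723 × 111 + 0.277 × 85.6
  = 80.253 + 23.7112
  = 103.9642
  ≈ 103.964
X − T̂ = 111 − 103.964 = 7.036 → 7.04

7.04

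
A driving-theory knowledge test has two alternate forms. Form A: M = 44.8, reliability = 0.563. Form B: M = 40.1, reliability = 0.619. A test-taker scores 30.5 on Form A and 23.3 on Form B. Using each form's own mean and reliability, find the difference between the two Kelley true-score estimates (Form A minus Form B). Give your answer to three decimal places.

7.048

T̂_A = 0.563(30.5) + 0.437(44.8) = 36.74910
T̂_B = 0.619(23.3) + 0.381(40.1) = 29.70080
T̂_A − T̂_B = 7.04830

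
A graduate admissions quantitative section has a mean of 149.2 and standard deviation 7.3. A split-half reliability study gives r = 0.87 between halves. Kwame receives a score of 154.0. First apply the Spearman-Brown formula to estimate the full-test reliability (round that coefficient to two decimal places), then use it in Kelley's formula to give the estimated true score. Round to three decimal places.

153.664

Spearman-Brown: ρ = 2r/(1 + r) = 2(0.87)/(1 + 0.87) = 1.740/1.87 = 0.9305 → 0.93
T̂ = ρX + (1 − ρ)μ
  = 0.93 × 154.0 + 0.07 × 149.2
  = 143.220 + 10.444
  = 153.6640
  ≈ 153.664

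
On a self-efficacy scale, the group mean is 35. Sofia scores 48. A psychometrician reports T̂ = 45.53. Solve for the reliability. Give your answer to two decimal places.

T̂ = ρX + (1 − ρ)μ  ⇒  T̂ − μ = ρ(X − μ)
ρ = (T̂ − μ)/(X − μ) = (45.53 − 35) / (48 − 35) = 10.53 / 13.0 = 0.8100

0.81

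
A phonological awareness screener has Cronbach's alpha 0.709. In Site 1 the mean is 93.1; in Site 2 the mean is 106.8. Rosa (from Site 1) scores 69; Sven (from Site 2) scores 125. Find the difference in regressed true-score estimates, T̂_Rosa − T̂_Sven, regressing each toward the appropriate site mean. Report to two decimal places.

-43.69

T̂_Rosa = 0.709(69) + 0.291(93.1) = 76.0131
T̂_Sven = 0.709(125) + 0.291(106.8) = 119.7038
Difference = 76.0131 − 119.7038 = -43.6907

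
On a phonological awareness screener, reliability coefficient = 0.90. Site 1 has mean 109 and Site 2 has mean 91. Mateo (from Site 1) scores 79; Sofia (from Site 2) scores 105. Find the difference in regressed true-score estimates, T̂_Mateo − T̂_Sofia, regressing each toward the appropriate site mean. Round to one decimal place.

T̂_Mateo = 0.90(79) + 0.10(109) = 82.000
T̂_Sofia = 0.90(105) + 0.10(91) = 103.600
Difference = 82.000 − 103.600 = -21.600

-21.6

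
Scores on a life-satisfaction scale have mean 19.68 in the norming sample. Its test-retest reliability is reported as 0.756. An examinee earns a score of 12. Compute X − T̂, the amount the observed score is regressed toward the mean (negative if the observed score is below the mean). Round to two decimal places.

T̂ = ρX + (1 − ρ)μ
  = 0.756 × 12 + 0.244 × 19.68
  = 9.072 + 4.80192
  = 13.8739
  ≈ 13.874
X − T̂ = 12 − 13.874 = -1.874 → -1.87

-1.87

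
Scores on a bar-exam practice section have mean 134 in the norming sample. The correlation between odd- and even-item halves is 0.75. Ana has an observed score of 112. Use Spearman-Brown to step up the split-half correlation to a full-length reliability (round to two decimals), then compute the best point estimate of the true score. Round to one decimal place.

115.1

Spearman-Brown: ρ = 2r/(1 + r) = 2(0.75)/(1 + 0.75) = 1.500/1.75 = 0.8571 → 0.86
Weight the observed score by reliability and the mean by (1 − reliability): T̂ = 0.86·112 + 0.14·134 = 96.32 + 18.76 = 115.08.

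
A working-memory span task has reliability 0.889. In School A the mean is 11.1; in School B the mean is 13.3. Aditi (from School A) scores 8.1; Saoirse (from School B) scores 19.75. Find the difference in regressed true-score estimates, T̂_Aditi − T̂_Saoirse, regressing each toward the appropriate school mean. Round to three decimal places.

T̂_Aditi = 0.889(8.1) + 0.111(11.1) = 8.43300
T̂_Saoirse = 0.889(19.75) + 0.111(13.3) = 19.03405
Difference = 8.43300 − 19.03405 = -10.60105

-10.601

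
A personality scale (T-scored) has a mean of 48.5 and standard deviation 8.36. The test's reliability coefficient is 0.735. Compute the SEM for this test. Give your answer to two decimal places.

4.30

SEM = SD · √(1 − ρ) = 8.36 × √0.265 = 8.36 × 0.5148 = 4.304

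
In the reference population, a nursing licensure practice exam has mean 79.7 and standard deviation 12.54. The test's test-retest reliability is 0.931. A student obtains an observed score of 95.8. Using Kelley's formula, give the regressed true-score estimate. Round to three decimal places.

T̂ = ρX + (1 − ρ)μ
  = 0.931 × 95.8 + 0.069 × 79.7
  = 89.1898 + 5.4993
  = 94.6891
  ≈ 94.689

94.689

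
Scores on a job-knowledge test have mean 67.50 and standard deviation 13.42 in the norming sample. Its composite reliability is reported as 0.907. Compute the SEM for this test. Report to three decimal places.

4.093

SEM = SD · √(1 − ρ) = 13.42 × √0.093 = 13.42 × 0.3050 = 4.0925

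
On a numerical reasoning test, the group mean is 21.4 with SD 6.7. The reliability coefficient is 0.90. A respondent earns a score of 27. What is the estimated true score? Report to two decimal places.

26.44

T̂ = ρX + (1 − ρ)μ
  = 0.90 × 27 + 0.10 × 21.4
  = 24.30 + 2.140
  = 26.440
  ≈ 26.44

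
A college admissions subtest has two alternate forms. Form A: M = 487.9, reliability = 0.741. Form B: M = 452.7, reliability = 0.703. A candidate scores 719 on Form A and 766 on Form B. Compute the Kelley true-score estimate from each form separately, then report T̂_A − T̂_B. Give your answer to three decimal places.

-13.805

T̂_A = 0.741(719) + 0.259(487.9) = 659.14510
T̂_B = 0.703(766) + 0.297(452.7) = 672.94990
T̂_A − T̂_B = -13.80480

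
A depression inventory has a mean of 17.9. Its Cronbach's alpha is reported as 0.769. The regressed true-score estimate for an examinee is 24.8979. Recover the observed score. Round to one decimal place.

27.0

T̂ = ρX + (1 − ρ)μ  ⇒  X = (T̂ − (1 − ρ)μ) / ρ
X = (24.8979 − 0.231 × 17.9) / 0.769 = (24.8979 − 4.1349) / 0.769 = 20.7630 / 0.769 = 27.000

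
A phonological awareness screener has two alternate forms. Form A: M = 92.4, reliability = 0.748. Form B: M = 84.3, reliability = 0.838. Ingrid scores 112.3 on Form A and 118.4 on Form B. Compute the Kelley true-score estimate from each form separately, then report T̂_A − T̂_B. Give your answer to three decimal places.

T̂_A = 0.748(112.3) + 0.252(92.4) = 107.28520
T̂_B = 0.838(118.4) + 0.162(84.3) = 112.87580
T̂_A − T̂_B = -5.59060

-5.591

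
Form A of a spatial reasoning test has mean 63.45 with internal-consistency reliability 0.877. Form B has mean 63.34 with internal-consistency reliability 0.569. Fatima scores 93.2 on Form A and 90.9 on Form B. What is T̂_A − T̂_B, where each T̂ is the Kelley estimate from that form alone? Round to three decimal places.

T̂_A = 0.877(93.2) + 0.123(63.45) = 89.54075
T̂_B = 0.569(90.9) + 0.431(63.34) = 79.02164
T̂_A − T̂_B = 10.51911

10.519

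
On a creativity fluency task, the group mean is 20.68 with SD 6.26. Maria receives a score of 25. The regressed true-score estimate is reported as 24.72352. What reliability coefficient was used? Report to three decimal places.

T̂ = ρX + (1 − ρ)μ  ⇒  T̂ − μ = ρ(X − μ)
ρ = (T̂ − μ)/(X − μ) = (24.72352 − 20.68) / (25 − 20.68) = 4.04352 / 4.32 = 0.93600

0.936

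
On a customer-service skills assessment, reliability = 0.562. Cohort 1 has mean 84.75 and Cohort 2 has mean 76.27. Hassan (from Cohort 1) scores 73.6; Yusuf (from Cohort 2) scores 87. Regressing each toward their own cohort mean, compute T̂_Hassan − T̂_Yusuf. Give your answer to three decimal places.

T̂_Hassan = 0.562(73.6) + 0.438(84.75) = 78.48370
T̂_Yusuf = 0.562(87) + 0.438(76.27) = 82.30026
Difference = 78.48370 − 82.30026 = -3.81656

-3.817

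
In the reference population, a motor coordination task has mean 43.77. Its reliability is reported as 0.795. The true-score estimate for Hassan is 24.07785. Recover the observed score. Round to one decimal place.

19.0

T̂ = ρX + (1 − ρ)μ  ⇒  X = (T̂ − (1 − ρ)μ) / ρ
X = (24.07785 − 0.205 × 43.77) / 0.795 = (24.07785 − 8.97285) / 0.795 = 15.10500 / 0.795 = 19.000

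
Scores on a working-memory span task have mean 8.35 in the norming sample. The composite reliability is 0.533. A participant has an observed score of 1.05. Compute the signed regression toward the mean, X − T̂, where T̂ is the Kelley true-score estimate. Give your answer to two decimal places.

-3.41

Weight the observed score by reliability and the mean by (1 − reliability): T̂ = 0.533·1.05 + 0.467·8.35 = 0.55965 + 3.89945 = 4.4591.
X − T̂ = 1.05 − 4.459 = -3.409 → -3.41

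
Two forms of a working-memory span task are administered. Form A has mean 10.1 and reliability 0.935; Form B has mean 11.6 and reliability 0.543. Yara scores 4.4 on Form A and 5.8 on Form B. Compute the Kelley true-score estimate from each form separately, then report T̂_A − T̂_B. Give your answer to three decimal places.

T̂_A = 0.935(4.4) + 0.065(10.1) = 4.77050
T̂_B = 0.543(5.8) + 0.457(11.6) = 8.45060
T̂_A − T̂_B = -3.68010

-3.680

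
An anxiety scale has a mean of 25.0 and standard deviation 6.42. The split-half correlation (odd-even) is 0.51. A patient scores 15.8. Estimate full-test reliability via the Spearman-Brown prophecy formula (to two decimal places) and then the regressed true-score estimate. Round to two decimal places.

Spearman-Brown: ρ = 2r/(1 + r) = 2(0.51)/(1 + 0.51) = 1.020/1.51 = 0.6755 → 0.68
T̂ = 0.68(15.8) + 0.32(25.0) = 10.744 + 8.000 = 18.744 → 18.74

18.74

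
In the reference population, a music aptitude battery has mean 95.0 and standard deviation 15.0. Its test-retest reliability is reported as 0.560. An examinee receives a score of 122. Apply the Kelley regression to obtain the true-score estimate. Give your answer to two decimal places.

Kelley's formula gives T̂ = 0.560·122 + 0.440·95.0 = 68.320 + 41.8000 = 110.120.

110.12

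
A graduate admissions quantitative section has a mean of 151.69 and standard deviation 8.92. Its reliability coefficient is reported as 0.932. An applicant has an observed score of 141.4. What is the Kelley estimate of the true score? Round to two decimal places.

Weight the observed score by reliability and the mean by (1 − reliability): T̂ = 0.932·141.4 + 0.068·151.69 = 131.7848 + 10.31492 = 142.100.

142.10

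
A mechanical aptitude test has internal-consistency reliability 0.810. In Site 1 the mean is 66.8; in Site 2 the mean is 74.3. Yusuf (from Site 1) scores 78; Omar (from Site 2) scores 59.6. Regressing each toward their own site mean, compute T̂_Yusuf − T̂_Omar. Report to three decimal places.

13.479

T̂_Yusuf = 0.810(78) + 0.190(66.8) = 75.87200
T̂_Omar = 0.810(59.6) + 0.190(74.3) = 62.39300
Difference = 75.87200 − 62.39300 = 13.47900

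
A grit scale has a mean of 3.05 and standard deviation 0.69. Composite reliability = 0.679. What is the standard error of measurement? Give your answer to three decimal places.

0.391

SEM = SD · √(1 − ρ) = 0.69 × √0.321 = 0.69 × 0.5666 = 0.3909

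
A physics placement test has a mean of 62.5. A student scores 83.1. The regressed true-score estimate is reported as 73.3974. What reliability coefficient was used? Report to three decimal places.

0.529

T̂ = ρX + (1 − ρ)μ  ⇒  T̂ − μ = ρ(X − μ)
ρ = (T̂ − μ)/(X − μ) = (73.3974 − 62.5) / (83.1 − 62.5) = 10.8974 / 20.6 = 0.52900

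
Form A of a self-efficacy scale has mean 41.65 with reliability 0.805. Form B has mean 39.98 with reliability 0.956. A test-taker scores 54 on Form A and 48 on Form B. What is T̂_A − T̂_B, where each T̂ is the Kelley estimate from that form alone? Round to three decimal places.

T̂_A = 0.805(54) + 0.195(41.65) = 51.59175
T̂_B = 0.956(48) + 0.044(39.98) = 47.64712
T̂_A − T̂_B = 3.94463

3.945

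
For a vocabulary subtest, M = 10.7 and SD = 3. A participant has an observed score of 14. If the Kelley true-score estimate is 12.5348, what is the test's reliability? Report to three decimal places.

0.556

T̂ = ρX + (1 − ρ)μ  ⇒  T̂ − μ = ρ(X − μ)
ρ = (T̂ − μ)/(X − μ) = (12.5348 − 10.7) / (14 − 10.7) = 1.8348 / 3.3 = 0.55600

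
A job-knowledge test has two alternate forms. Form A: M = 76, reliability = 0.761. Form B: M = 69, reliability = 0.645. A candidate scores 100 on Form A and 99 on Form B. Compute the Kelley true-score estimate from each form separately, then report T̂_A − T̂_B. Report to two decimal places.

T̂_A = 0.761(100) + 0.239(76) = 94.2640
T̂_B = 0.645(99) + 0.355(69) = 88.3500
T̂_A − T̂_B = 5.9140

5.91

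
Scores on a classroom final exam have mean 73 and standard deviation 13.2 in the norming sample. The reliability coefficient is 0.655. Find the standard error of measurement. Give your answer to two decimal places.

7.75

SEM = SD · √(1 − ρ) = 13.2 × √0.345 = 13.2 × 0.5874 = 7.753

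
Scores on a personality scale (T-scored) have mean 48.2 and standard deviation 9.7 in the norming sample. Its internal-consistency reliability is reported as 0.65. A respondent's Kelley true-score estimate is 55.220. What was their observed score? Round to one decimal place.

59.0

T̂ = ρX + (1 − ρ)μ  ⇒  X = (T̂ − (1 − ρ)μ) / ρ
X = (55.220 − 0.35 × 48.2) / 0.65 = (55.220 − 16.870) / 0.65 = 38.350 / 0.65 = 59.000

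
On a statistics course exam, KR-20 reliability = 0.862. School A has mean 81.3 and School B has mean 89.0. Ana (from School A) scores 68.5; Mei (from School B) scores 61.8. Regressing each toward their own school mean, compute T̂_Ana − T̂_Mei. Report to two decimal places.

T̂_Ana = 0.862(68.5) + 0.138(81.3) = 70.2664
T̂_Mei = 0.862(61.8) + 0.138(89.0) = 65.5536
Difference = 70.2664 − 65.5536 = 4.7128

4.71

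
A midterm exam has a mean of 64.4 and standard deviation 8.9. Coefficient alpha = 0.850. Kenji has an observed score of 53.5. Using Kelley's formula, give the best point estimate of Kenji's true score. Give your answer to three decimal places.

55.135

Kelley's formula gives T̂ = 0.850·53.5 + 0.150·64.4 = 45.4750 + 9.6600 = 55.1350.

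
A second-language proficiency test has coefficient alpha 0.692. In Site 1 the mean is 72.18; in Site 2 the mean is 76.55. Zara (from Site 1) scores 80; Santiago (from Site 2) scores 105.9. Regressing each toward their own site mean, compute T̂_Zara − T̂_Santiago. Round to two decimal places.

T̂_Zara = 0.692(80) + 0.308(72.18) = 77.5914
T̂_Santiago = 0.692(105.9) + 0.308(76.55) = 96.8602
Difference = 77.5914 − 96.8602 = -19.2688

-19.27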